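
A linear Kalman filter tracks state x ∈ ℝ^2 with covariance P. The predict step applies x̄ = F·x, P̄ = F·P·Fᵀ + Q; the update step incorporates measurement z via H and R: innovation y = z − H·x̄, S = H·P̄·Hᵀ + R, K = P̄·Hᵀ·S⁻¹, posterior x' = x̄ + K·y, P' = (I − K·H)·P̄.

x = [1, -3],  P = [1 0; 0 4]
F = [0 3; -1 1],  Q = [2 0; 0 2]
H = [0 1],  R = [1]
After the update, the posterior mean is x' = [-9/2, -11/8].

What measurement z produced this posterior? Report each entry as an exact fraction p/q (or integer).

z = [-1]

x̄ = F·x = [-9, -4]
P̄ = F·P·Fᵀ + Q = [38 12; 12 7]
S = H·P̄·Hᵀ + R = [8]
K = P̄·Hᵀ·S⁻¹ = [3/2; 7/8]
x' − x̄ = [9/2, 21/8] = K·y
y = (KᵀK)⁻¹·Kᵀ·(x' − x̄) = [3]
z = y + H·x̄ = [3] + [-4] = [-1]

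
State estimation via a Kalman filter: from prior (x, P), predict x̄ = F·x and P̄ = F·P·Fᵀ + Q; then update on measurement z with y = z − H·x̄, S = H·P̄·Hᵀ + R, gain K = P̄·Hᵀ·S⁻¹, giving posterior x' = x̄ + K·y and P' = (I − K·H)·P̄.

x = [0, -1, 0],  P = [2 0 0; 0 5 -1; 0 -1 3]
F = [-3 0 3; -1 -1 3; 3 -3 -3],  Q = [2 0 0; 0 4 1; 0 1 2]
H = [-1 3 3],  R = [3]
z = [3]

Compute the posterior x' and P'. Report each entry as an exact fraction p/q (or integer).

x̄ = F·x = [0, 1, 3]
P̄ = F·P·Fᵀ + Q = [47 36 -36; 36 44 -11; -36 -11 74]
y = z − H·x̄ = [-9]
S = H·P̄·Hᵀ + R = [914]
K = P̄·Hᵀ·S⁻¹ = [-47/914; 63/914; 225/914]
x' = x̄ + K·y = [423/914, 347/914, 717/914]
P' = (I − K·H)·P̄ = [40749/914 35865/914 -22329/914; 35865/914 36247/914 -24229/914; -22329/914 -24229/914 17011/914]

x' = [423/914, 347/914, 717/914]
P' = [40749/914 35865/914 -22329/914; 35865/914 36247/914 -24229/914; -22329/914 -24229/914 17011/914]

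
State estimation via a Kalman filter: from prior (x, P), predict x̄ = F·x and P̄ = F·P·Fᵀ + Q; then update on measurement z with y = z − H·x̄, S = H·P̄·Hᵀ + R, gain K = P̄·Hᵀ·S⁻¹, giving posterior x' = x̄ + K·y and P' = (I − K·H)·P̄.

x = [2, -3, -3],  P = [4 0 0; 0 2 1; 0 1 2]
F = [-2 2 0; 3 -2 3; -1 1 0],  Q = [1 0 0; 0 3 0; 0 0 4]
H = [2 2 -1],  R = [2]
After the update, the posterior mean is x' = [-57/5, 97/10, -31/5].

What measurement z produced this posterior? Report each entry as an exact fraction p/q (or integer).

z = [3]

x̄ = F·x = [-10, 3, -5]
P̄ = F·P·Fᵀ + Q = [25 -26 12; -26 53 -13; 12 -13 10]
S = H·P̄·Hᵀ + R = [120]
K = P̄·Hᵀ·S⁻¹ = [-7/60; 67/120; -1/10]
x' − x̄ = [-7/5, 67/10, -6/5] = K·y
y = (KᵀK)⁻¹·Kᵀ·(x' − x̄) = [12]
z = y + H·x̄ = [12] + [-9] = [3]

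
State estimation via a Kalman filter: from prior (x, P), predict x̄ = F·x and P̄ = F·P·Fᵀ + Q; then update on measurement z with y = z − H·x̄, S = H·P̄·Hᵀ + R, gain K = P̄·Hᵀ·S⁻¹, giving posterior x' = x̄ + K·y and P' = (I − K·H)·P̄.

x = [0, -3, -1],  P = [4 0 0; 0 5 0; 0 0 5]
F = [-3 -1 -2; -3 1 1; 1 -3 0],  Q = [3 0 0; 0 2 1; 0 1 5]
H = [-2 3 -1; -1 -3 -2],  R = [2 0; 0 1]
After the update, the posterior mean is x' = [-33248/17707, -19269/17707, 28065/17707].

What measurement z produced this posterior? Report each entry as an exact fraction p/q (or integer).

z = [-1, 2]

x̄ = F·x = [5, -4, 9]
P̄ = F·P·Fᵀ + Q = [64 21 3; 21 48 -26; 3 -26 54]
S = H·P̄·Hᵀ + R = [660 -40; -40 539]
K = P̄·Hᵀ·S⁻¹ = [-10493/88535 -4525/17707; 16118/88535 -3473/17707; -37851/177070 -1365/17707]
x' − x̄ = [-121783/17707, 51559/17707, -131298/17707] = K·y
y = (KᵀK)⁻¹·Kᵀ·(x' − x̄) = [30, 13]
z = y + H·x̄ = [30, 13] + [-31, -11] = [-1, 2]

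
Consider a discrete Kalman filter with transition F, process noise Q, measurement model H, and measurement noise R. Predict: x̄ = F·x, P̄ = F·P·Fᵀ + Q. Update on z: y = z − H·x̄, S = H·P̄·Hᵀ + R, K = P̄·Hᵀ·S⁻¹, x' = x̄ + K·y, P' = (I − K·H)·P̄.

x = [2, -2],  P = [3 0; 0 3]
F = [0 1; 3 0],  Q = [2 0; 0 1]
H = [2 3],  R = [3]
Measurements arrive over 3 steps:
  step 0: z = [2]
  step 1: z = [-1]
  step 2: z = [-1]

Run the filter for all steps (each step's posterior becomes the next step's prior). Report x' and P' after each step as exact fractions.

step 0: x̄ = F·x = [-2, 6]
step 0: P̄ = F·P·Fᵀ + Q = [5 0; 0 28]
step 0: y = z − H·x̄ = [-12]
step 0: S = H·P̄·Hᵀ + R = [275]
step 0: K = P̄·Hᵀ·S⁻¹ = [2/55; 84/275]
step 0: x' = x̄ + K·y = [-134/55, 642/275]
step 0: P' = (I − K·H)·P̄ = [51/11 -168/55; -168/55 644/275]
step 1: x̄ = F·x = [642/275, -402/55]
step 1: P̄ = F·P·Fᵀ + Q = [1194/275 -504/55; -504/55 470/11]
step 1: y = z − H·x̄ = [4471/275]
step 1: S = H·P̄·Hᵀ + R = [81111/275]
step 1: K = P̄·Hᵀ·S⁻¹ = [-1724/27037; 530/1423]
step 1: x' = x̄ + K·y = [35090/27037, -1784/1423]
step 1: P' = (I − K·H)·P̄ = [84966/27037 -3072/1423; -3072/1423 2578/1423]
step 2: x̄ = F·x = [-1784/1423, 105270/27037]
step 2: P̄ = F·P·Fᵀ + Q = [5424/1423 -9216/1423; -9216/1423 791731/27037]
step 2: y = z − H·x̄ = [-275055/27037]
step 2: S = H·P̄·Hᵀ + R = [5517666/27037]
step 2: K = P̄·Hᵀ·S⁻¹ = [-7600/131373; 674995/1839222]
step 2: x' = x̄ + K·y = [-2648/3981, 8915/55734]
step 2: P' = (I − K·H)·P̄ = [137008/43791 -93872/43791; -93872/43791 1101137/613074]

step 0: x' = [-134/55, 642/275], P' = [51/11 -168/55; -168/55 644/275]
step 1: x' = [35090/27037, -1784/1423], P' = [84966/27037 -3072/1423; -3072/1423 2578/1423]
step 2: x' = [-2648/3981, 8915/55734], P' = [137008/43791 -93872/43791; -93872/43791 1101137/613074]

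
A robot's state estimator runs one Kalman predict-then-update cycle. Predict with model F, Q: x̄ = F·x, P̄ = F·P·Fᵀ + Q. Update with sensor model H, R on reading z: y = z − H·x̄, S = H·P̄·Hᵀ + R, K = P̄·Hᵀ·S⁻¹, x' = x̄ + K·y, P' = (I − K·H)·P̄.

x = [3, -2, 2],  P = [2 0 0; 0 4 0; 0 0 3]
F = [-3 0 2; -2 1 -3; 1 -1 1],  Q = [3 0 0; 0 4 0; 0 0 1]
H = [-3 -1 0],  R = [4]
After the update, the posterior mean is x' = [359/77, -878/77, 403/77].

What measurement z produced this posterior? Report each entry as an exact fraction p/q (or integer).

z = [-3]

x̄ = F·x = [-5, -14, 7]
P̄ = F·P·Fᵀ + Q = [33 -6 0; -6 43 -17; 0 -17 10]
S = H·P̄·Hᵀ + R = [308]
K = P̄·Hᵀ·S⁻¹ = [-93/308; -25/308; 17/308]
x' − x̄ = [744/77, 200/77, -136/77] = K·y
y = (KᵀK)⁻¹·Kᵀ·(x' − x̄) = [-32]
z = y + H·x̄ = [-32] + [29] = [-3]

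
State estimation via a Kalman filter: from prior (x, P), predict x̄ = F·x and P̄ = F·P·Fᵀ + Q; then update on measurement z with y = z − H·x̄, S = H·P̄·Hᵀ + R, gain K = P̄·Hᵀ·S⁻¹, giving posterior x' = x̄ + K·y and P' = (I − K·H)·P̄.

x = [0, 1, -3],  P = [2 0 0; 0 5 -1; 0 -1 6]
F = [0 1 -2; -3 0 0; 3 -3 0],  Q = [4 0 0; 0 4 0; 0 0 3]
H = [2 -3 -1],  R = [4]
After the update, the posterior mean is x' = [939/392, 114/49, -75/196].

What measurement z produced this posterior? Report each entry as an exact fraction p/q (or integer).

x̄ = F·x = [7, 0, -3]
P̄ = F·P·Fᵀ + Q = [37 0 -21; 0 22 -18; -21 -18 66]
S = H·P̄·Hᵀ + R = [392]
K = P̄·Hᵀ·S⁻¹ = [95/392; -6/49; -27/196]
x' − x̄ = [-1805/392, 114/49, 513/196] = K·y
y = (KᵀK)⁻¹·Kᵀ·(x' − x̄) = [-19]
z = y + H·x̄ = [-19] + [17] = [-2]

z = [-2]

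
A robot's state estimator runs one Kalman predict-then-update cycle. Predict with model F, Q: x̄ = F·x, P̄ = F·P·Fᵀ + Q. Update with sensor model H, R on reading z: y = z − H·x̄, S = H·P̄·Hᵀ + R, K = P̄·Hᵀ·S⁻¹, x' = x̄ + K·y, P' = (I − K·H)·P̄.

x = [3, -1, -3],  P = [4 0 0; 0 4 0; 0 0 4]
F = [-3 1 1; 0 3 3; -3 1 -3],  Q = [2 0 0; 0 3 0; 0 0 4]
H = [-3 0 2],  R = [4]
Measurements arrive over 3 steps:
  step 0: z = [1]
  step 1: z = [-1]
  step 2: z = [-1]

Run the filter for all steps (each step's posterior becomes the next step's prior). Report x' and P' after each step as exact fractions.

step 0: x' = [-379/67, -84/67, -523/67], P' = [5884/201 -32/67 8744/201; -32/67 2625/67 -88/67; 8744/201 -88/67 13192/201]
step 1: x' = [194071/220223, -541752/220223, 188437/220223], P' = [37554860/660669 23011616/220223 18833176/220223; 23011616/220223 59791359/220223 34321386/220223; 18833176/220223 34321386/220223 28553338/220223]
step 2: x' = [-8424090349/1956368539, -11977015710/1956368539, -13615023283/1956368539], P' = [146168940916/1956368539 322009399392/1956368539 219111598968/1956368539; 322009399392/1956368539 884017037595/1956368539 479807393778/1956368539; 219111598968/1956368539 479807393778/1956368539 330410167490/1956368539]

step 0: x̄ = F·x = [-13, -12, -1]
step 0: P̄ = F·P·Fᵀ + Q = [46 24 28; 24 75 -24; 28 -24 80]
step 0: y = z − H·x̄ = [-36]
step 0: S = H·P̄·Hᵀ + R = [402]
step 0: K = P̄·Hᵀ·S⁻¹ = [-41/201; -20/67; 38/201]
step 0: x' = x̄ + K·y = [-379/67, -84/67, -523/67]
step 0: P' = (I − K·H)·P̄ = [5884/201 -32/67 8744/201; -32/67 2625/67 -88/67; 8744/201 -88/67 13192/201]
step 1: x̄ = F·x = [530/67, -1821/67, 2622/67]
step 1: P̄ = F·P·Fᵀ + Q = [22009/201 -5405/67 24941/67; -5405/67 61818/67 -57117/67; 24941/67 -57117/67 113305/67]
step 1: y = z − H·x̄ = [-3721/67]
step 1: S = H·P̄·Hᵀ + R = [220223/67]
step 1: K = P̄·Hᵀ·S⁻¹ = [27873/220223; -98019/220223; 151787/220223]
step 1: x' = x̄ + K·y = [194071/220223, -541752/220223, 188437/220223]
step 1: P' = (I − K·H)·P̄ = [37554860/660669 23011616/220223 18833176/220223; 23011616/220223 59791359/220223 34321386/220223; 18833176/220223 34321386/220223 28553338/220223]
step 2: x̄ = F·x = [-935528/220223, -1059945/220223, -1689276/220223]
step 2: P̄ = F·P·Fᵀ + Q = [19023743/220223 94359279/220223 -6917487/220223; 94359279/220223 1413547890/220223 -660137409/220223; -6917487/220223 -660137409/220223 425316029/220223]
step 2: y = z − H·x̄ = [351745/220223]
step 2: S = H·P̄·Hᵀ + R = [1956368539/220223]
step 2: K = P̄·Hᵀ·S⁻¹ = [-70906203/1956368539; -1603352655/1956368539; 871384519/1956368539]
step 2: x' = x̄ + K·y = [-8424090349/1956368539, -11977015710/1956368539, -13615023283/1956368539]
step 2: P' = (I − K·H)·P̄ = [146168940916/1956368539 322009399392/1956368539 219111598968/1956368539; 322009399392/1956368539 884017037595/1956368539 479807393778/1956368539; 219111598968/1956368539 479807393778/1956368539 330410167490/1956368539]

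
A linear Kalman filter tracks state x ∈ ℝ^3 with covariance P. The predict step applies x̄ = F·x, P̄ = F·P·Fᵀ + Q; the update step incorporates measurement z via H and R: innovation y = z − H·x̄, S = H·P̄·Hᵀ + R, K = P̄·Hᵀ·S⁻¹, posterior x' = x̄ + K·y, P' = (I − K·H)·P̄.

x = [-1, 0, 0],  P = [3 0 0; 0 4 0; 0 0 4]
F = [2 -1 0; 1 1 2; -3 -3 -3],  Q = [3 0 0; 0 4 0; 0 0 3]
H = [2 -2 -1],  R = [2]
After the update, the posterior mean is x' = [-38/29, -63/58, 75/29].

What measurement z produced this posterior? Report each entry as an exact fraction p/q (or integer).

z = [-3]

x̄ = F·x = [-2, -1, 3]
P̄ = F·P·Fᵀ + Q = [19 2 -6; 2 27 -45; -6 -45 102]
S = H·P̄·Hᵀ + R = [116]
K = P̄·Hᵀ·S⁻¹ = [10/29; -5/116; -6/29]
x' − x̄ = [20/29, -5/58, -12/29] = K·y
y = (KᵀK)⁻¹·Kᵀ·(x' − x̄) = [2]
z = y + H·x̄ = [2] + [-5] = [-3]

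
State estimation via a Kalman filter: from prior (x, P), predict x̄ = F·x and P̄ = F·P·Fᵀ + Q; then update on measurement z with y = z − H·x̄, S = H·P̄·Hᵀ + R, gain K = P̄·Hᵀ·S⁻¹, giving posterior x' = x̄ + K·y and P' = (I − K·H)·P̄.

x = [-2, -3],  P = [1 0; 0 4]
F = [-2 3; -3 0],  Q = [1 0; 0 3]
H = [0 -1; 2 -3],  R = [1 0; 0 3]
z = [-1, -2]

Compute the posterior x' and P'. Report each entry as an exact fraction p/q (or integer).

x' = [1291/2063, 2454/2063]
P' = [5595/2063 2754/2063; 2754/2063 1860/2063]

x̄ = F·x = [-5, 6]
P̄ = F·P·Fᵀ + Q = [41 6; 6 12]
y = z − H·x̄ = [5, 26]
S = H·P̄·Hᵀ + R = [13 24; 24 203]
K = P̄·Hᵀ·S⁻¹ = [-2754/2063 976/2063; -1860/2063 -24/2063]
x' = x̄ + K·y = [1291/2063, 2454/2063]
P' = (I − K·H)·P̄ = [5595/2063 2754/2063; 2754/2063 1860/2063]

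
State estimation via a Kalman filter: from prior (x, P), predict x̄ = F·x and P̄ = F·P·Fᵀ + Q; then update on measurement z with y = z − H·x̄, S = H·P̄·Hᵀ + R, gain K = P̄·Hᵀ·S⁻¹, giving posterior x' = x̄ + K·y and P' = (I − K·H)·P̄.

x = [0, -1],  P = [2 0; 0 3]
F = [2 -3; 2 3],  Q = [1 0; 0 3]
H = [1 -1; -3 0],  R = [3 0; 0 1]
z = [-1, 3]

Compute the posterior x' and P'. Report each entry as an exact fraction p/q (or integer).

x̄ = F·x = [3, -3]
P̄ = F·P·Fᵀ + Q = [36 -19; -19 38]
y = z − H·x̄ = [-7, 12]
S = H·P̄·Hᵀ + R = [115 -165; -165 325]
K = P̄·Hᵀ·S⁻¹ = [11/2030 -669/2030; -912/1015 -57/203]
x' = x̄ + K·y = [-403/406, -81/1015]
P' = (I − K·H)·P̄ = [223/2030 19/203; 19/203 2831/1015]

x' = [-403/406, -81/1015]
P' = [223/2030 19/203; 19/203 2831/1015]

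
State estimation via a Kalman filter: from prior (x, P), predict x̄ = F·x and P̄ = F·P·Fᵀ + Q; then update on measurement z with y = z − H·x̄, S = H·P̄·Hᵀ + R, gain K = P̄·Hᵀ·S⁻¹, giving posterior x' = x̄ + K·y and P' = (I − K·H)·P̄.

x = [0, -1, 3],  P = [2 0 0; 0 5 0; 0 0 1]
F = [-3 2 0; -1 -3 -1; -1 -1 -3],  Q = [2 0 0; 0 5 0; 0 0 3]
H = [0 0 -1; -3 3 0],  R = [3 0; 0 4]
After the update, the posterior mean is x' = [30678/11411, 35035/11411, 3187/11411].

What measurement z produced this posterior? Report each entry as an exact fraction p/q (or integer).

z = [-2, 1]

x̄ = F·x = [-2, 0, -8]
P̄ = F·P·Fᵀ + Q = [40 -24 -4; -24 53 20; -4 20 19]
S = H·P̄·Hᵀ + R = [22 -72; -72 1273]
K = P̄·Hᵀ·S⁻¹ = [-4366/11411 -1968/11411; -4414/11411 1821/11411; -19003/22822 108/11411]
x' − x̄ = [53500/11411, 35035/11411, 94475/11411] = K·y
y = (KᵀK)⁻¹·Kᵀ·(x' − x̄) = [-10, -5]
z = y + H·x̄ = [-10, -5] + [8, 6] = [-2, 1]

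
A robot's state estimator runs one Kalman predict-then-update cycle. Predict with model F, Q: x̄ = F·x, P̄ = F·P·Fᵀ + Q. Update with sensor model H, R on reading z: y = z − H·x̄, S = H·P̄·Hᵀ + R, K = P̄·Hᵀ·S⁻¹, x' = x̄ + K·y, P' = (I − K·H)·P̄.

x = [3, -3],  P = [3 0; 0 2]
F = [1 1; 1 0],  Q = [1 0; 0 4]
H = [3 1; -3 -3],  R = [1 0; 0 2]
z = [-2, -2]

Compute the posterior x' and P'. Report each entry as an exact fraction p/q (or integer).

x̄ = F·x = [0, 3]
P̄ = F·P·Fᵀ + Q = [6 3; 3 7]
y = z − H·x̄ = [-5, 7]
S = H·P̄·Hᵀ + R = [80 -111; -111 173]
K = P̄·Hᵀ·S⁻¹ = [636/1519 171/1519; -562/1519 -624/1519]
x' = x̄ + K·y = [-1983/1519, 2999/1519]
P' = (I − K·H)·P̄ = [375/1519 -489/1519; -489/1519 905/1519]

x' = [-1983/1519, 2999/1519]
P' = [375/1519 -489/1519; -489/1519 905/1519]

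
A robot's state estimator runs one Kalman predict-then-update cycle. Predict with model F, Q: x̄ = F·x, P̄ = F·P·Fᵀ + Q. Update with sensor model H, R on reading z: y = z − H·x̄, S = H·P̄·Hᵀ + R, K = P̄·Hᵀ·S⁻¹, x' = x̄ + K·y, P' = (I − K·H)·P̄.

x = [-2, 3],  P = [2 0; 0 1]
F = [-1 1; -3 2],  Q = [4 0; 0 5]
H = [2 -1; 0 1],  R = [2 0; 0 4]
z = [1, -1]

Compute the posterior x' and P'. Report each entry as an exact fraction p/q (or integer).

x̄ = F·x = [5, 12]
P̄ = F·P·Fᵀ + Q = [7 8; 8 27]
y = z − H·x̄ = [3, -13]
S = H·P̄·Hᵀ + R = [25 -11; -11 31]
K = P̄·Hᵀ·S⁻¹ = [137/327 133/327; -22/327 277/327]
x' = x̄ + K·y = [317/327, 257/327]
P' = (I − K·H)·P̄ = [403/327 532/327; 532/327 1108/327]

x' = [317/327, 257/327]
P' = [403/327 532/327; 532/327 1108/327]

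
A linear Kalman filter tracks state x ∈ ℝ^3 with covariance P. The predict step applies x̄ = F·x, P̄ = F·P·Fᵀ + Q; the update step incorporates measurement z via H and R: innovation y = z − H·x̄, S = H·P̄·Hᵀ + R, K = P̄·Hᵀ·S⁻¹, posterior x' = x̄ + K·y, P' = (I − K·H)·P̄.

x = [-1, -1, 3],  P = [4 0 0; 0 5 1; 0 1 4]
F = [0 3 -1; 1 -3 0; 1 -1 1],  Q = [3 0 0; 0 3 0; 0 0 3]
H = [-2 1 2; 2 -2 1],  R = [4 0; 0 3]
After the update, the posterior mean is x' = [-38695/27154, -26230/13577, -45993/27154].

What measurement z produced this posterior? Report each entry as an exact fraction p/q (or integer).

x̄ = F·x = [-6, 2, 3]
P̄ = F·P·Fᵀ + Q = [46 -42 -15; -42 52 16; -15 16 14]
S = H·P̄·Hᵀ + R = [648 -590; -590 621]
K = P̄·Hᵀ·S⁻¹ = [-3427/27154 1892/13577; 712/13577 -3084/13577; 8817/27154 3139/13577]
x' − x̄ = [124229/27154, -53384/13577, -127455/27154] = K·y
y = (KᵀK)⁻¹·Kᵀ·(x' − x̄) = [-23, 12]
z = y + H·x̄ = [-23, 12] + [20, -13] = [-3, -1]

z = [-3, -1]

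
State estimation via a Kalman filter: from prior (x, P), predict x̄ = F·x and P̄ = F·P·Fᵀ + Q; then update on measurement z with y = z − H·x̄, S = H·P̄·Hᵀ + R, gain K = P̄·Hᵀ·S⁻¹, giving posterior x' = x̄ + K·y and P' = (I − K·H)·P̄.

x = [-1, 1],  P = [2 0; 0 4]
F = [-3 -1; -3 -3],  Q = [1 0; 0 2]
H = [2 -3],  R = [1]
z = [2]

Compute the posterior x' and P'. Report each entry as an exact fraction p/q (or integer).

x' = [562/237, 72/79]
P' = [3515/237 786/79; 786/79 536/79]

x̄ = F·x = [2, 0]
P̄ = F·P·Fᵀ + Q = [23 30; 30 56]
y = z − H·x̄ = [-2]
S = H·P̄·Hᵀ + R = [237]
K = P̄·Hᵀ·S⁻¹ = [-44/237; -36/79]
x' = x̄ + K·y = [562/237, 72/79]
P' = (I − K·H)·P̄ = [3515/237 786/79; 786/79 536/79]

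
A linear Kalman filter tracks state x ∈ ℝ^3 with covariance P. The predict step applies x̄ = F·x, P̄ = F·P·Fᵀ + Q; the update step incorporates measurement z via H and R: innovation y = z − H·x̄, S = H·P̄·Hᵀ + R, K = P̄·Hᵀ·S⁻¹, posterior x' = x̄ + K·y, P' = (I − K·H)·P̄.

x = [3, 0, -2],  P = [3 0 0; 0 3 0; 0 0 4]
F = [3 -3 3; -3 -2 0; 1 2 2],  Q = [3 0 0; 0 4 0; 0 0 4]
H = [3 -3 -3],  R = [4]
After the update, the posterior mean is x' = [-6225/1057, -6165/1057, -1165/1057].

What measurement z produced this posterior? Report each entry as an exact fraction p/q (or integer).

z = [3]

x̄ = F·x = [3, -9, -1]
P̄ = F·P·Fᵀ + Q = [93 -9 15; -9 43 -21; 15 -21 35]
S = H·P̄·Hᵀ + R = [1057]
K = P̄·Hᵀ·S⁻¹ = [261/1057; -93/1057; 3/1057]
x' − x̄ = [-9396/1057, 3348/1057, -108/1057] = K·y
y = (KᵀK)⁻¹·Kᵀ·(x' − x̄) = [-36]
z = y + H·x̄ = [-36] + [39] = [3]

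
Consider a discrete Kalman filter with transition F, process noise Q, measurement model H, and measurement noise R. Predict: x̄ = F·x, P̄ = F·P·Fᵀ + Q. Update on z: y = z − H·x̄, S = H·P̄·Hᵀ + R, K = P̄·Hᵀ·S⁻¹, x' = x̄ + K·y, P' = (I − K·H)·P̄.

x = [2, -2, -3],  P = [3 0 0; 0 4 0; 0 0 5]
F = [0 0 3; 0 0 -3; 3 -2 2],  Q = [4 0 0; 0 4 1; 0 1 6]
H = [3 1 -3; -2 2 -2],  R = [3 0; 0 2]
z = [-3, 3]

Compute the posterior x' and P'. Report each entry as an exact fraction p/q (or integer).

x' = [-14573/20158, 139971/80632, 37455/40316]
P' = [12047/20158 105795/80632 36415/40316; 105795/80632 1406217/322528 462189/161264; 36415/40316 462189/161264 168633/80632]

x̄ = F·x = [-9, 9, 4]
P̄ = F·P·Fᵀ + Q = [49 -45 30; -45 49 -29; 30 -29 69]
y = z − H·x̄ = [27, -25]
S = H·P̄·Hᵀ + R = [478 270; 270 1502]
K = P̄·Hᵀ·S⁻¹ = [10623/80632 -15223/80632; -32459/322528 58659/322528; -37543/161264 -20737/161264]
x' = x̄ + K·y = [-14573/20158, 139971/80632, 37455/40316]
P' = (I − K·H)·P̄ = [12047/20158 105795/80632 36415/40316; 105795/80632 1406217/322528 462189/161264; 36415/40316 462189/161264 168633/80632]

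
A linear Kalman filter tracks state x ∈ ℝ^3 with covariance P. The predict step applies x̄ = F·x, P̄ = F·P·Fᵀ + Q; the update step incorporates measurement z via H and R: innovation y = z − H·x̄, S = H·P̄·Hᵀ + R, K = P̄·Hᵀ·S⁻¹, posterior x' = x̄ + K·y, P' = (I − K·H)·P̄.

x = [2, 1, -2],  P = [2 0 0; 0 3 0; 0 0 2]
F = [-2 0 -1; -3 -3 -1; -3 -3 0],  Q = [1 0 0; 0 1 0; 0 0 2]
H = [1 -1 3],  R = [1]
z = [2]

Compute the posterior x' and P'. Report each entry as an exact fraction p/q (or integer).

x' = [278/257, 625/257, 279/257]
P' = [1738/257 265/257 -480/257; 265/257 2135/257 657/257; -480/257 657/257 415/257]

x̄ = F·x = [-2, -7, -9]
P̄ = F·P·Fᵀ + Q = [11 14 12; 14 48 45; 12 45 47]
y = z − H·x̄ = [24]
S = H·P̄·Hᵀ + R = [257]
K = P̄·Hᵀ·S⁻¹ = [33/257; 101/257; 108/257]
x' = x̄ + K·y = [278/257, 625/257, 279/257]
P' = (I − K·H)·P̄ = [1738/257 265/257 -480/257; 265/257 2135/257 657/257; -480/257 657/257 415/257]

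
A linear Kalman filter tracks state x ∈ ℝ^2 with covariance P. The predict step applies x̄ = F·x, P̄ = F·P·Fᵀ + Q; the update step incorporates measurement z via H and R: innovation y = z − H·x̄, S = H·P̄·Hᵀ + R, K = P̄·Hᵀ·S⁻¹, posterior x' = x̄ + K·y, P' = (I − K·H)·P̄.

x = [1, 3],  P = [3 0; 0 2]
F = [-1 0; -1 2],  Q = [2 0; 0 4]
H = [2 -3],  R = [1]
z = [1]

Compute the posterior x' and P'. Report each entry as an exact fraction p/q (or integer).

x' = [-17/20, -17/20]
P' = [599/120 133/40; 133/40 93/40]

x̄ = F·x = [-1, 5]
P̄ = F·P·Fᵀ + Q = [5 3; 3 15]
y = z − H·x̄ = [18]
S = H·P̄·Hᵀ + R = [120]
K = P̄·Hᵀ·S⁻¹ = [1/120; -13/40]
x' = x̄ + K·y = [-17/20, -17/20]
P' = (I − K·H)·P̄ = [599/120 133/40; 133/40 93/40]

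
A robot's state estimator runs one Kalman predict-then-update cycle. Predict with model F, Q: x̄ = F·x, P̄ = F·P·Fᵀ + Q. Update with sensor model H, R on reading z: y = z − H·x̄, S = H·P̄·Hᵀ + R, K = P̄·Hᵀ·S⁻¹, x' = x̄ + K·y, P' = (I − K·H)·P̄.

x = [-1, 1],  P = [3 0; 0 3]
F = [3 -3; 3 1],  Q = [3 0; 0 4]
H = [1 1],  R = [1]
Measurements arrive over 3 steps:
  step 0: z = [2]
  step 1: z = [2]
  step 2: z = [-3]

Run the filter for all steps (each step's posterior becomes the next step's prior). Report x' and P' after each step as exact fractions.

step 0: x' = [-9/64, 33/16], P' = [1671/128 -399/32; -399/32 103/8]
step 1: x' = [-38244/26519, 91059/26519], P' = [137166/26519 -235005/53038; -235005/53038 124326/26519]
step 2: x' = [-47303037/8467492, 490194/192443], P' = [42330081/8467492 -823080/192443; -823080/192443 875953/192443]

step 0: x̄ = F·x = [-6, -2]
step 0: P̄ = F·P·Fᵀ + Q = [57 18; 18 34]
step 0: y = z − H·x̄ = [10]
step 0: S = H·P̄·Hᵀ + R = [128]
step 0: K = P̄·Hᵀ·S⁻¹ = [75/128; 13/32]
step 0: x' = x̄ + K·y = [-9/64, 33/16]
step 0: P' = (I − K·H)·P̄ = [1671/128 -399/32; -399/32 103/8]
step 1: x̄ = F·x = [-423/64, 105/64]
step 1: P̄ = F·P·Fᵀ + Q = [58983/128 19671/128; 19671/128 7623/128]
step 1: y = z − H·x̄ = [223/32]
step 1: S = H·P̄·Hᵀ + R = [26519/32]
step 1: K = P̄·Hᵀ·S⁻¹ = [39327/53038; 13647/53038]
step 1: x' = x̄ + K·y = [-38244/26519, 91059/26519]
step 1: P' = (I − K·H)·P̄ = [137166/26519 -235005/53038; -235005/53038 124326/26519]
step 2: x̄ = F·x = [-387909/26519, -23673/26519]
step 2: P̄ = F·P·Fᵀ + Q = [4548030/26519 1566531/26519; 1566531/26519 759881/26519]
step 2: y = z − H·x̄ = [332025/26519]
step 2: S = H·P̄·Hᵀ + R = [8467492/26519]
step 2: K = P̄·Hᵀ·S⁻¹ = [6114561/8467492; 52873/192443]
step 2: x' = x̄ + K·y = [-47303037/8467492, 490194/192443]
step 2: P' = (I − K·H)·P̄ = [42330081/8467492 -823080/192443; -823080/192443 875953/192443]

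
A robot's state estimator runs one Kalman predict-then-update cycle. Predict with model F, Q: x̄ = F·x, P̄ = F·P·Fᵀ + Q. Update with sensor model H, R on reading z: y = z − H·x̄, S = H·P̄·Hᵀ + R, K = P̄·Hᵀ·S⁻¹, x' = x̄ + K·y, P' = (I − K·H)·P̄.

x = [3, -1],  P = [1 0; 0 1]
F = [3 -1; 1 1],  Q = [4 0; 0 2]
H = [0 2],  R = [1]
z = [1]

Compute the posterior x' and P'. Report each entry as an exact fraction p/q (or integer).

x̄ = F·x = [10, 2]
P̄ = F·P·Fᵀ + Q = [14 2; 2 4]
y = z − H·x̄ = [-3]
S = H·P̄·Hᵀ + R = [17]
K = P̄·Hᵀ·S⁻¹ = [4/17; 8/17]
x' = x̄ + K·y = [158/17, 10/17]
P' = (I − K·H)·P̄ = [222/17 2/17; 2/17 4/17]

x' = [158/17, 10/17]
P' = [222/17 2/17; 2/17 4/17]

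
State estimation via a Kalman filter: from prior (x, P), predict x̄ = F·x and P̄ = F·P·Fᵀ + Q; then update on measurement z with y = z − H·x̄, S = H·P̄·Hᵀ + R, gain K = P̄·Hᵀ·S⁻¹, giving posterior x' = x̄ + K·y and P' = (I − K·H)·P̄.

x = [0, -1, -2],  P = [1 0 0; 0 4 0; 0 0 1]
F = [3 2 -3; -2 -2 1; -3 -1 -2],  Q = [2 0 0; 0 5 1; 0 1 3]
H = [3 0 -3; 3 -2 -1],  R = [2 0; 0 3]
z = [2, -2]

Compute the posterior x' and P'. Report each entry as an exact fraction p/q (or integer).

x̄ = F·x = [4, 0, 5]
P̄ = F·P·Fᵀ + Q = [36 -25 -11; -25 26 13; -11 13 20]
y = z − H·x̄ = [5, -9]
S = H·P̄·Hᵀ + R = [704 744; 744 869]
K = P̄·Hᵀ·S⁻¹ = [-3207/58240 1759/7280; 2547/29120 -859/3640; -22041/58240 1697/7280]
x' = x̄ + K·y = [90277/58240, 74583/29120, 58811/58240]
P' = (I − K·H)·P̄ = [170659/58240 74241/29120 172797/58240; 74241/29120 42699/14560 72543/29120; 172797/58240 72543/29120 187491/58240]

x' = [90277/58240, 74583/29120, 58811/58240]
P' = [170659/58240 74241/29120 172797/58240; 74241/29120 42699/14560 72543/29120; 172797/58240 72543/29120 187491/58240]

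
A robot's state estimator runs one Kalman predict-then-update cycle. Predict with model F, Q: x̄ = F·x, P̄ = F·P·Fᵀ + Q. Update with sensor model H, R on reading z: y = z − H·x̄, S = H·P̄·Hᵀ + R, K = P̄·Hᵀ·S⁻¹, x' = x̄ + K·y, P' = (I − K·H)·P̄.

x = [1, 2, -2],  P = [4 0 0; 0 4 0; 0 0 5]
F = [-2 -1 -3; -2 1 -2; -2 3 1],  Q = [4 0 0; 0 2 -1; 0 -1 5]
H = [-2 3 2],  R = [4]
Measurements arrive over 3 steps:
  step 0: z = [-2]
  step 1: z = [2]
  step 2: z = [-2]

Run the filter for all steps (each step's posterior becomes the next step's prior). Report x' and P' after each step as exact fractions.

step 0: x' = [932/347, 856/347, -685/347], P' = [23365/347 15866/347 -468/347; 15866/347 11686/347 -1587/347; -468/347 -1587/347 4219/694]
step 1: x' = [52275/63319, 102514/63319, -36417/63319], P' = [49937755/126638 15248778/63319 4054497/126638; 15248778/63319 9449682/63319 1059879/63319; 4054497/126638 1059879/63319 453157/63319]
step 2: x' = [77593479/3215843, 223090366/16079215, 38120439/16079215], P' = [4697601053/3215843 2858771392/3215843 397395925/3215843; 2858771392/3215843 8732652698/16079215 1164946217/16079215; 397395925/3215843 1164946217/16079215 480340441/32158430]

step 0: x̄ = F·x = [2, 4, 2]
step 0: P̄ = F·P·Fᵀ + Q = [69 42 -11; 42 42 17; -11 17 62]
step 0: y = z − H·x̄ = [-14]
step 0: S = H·P̄·Hᵀ + R = [694]
step 0: K = P̄·Hᵀ·S⁻¹ = [-17/347; 38/347; 197/694]
step 0: x' = x̄ + K·y = [932/347, 856/347, -685/347]
step 0: P' = (I − K·H)·P̄ = [23365/347 15866/347 -468/347; 15866/347 11686/347 -1587/347; -468/347 -1587/347 4219/694]
step 1: x̄ = F·x = [-665/347, 362/347, 19/347]
step 1: P̄ = F·P·Fᵀ + Q = [347691/694 91338/347 5215/694; 91338/347 53418/347 4023/347; 5215/694 4023/347 8873/694]
step 1: y = z − H·x̄ = [-1760/347]
step 1: S = H·P̄·Hᵀ + R = [126638/347]
step 1: K = P̄·Hᵀ·S⁻¹ = [-34231/63319; -7188/63319; 15727/126638]
step 1: x' = x̄ + K·y = [52275/63319, 102514/63319, -36417/63319]
step 1: P' = (I − K·H)·P̄ = [49937755/126638 15248778/63319 4054497/126638; 15248778/63319 9449682/63319 1059879/63319; 4054497/126638 1059879/63319 453157/63319]
step 2: x̄ = F·x = [-97813/63319, 70798/63319, 166575/63319]
step 2: P̄ = F·P·Fᵀ + Q = [205338249/63319 112357376/63319 6682085/63319; 112357376/63319 62247818/63319 4019801/63319; 6682085/63319 4019801/63319 957344/63319]
step 2: y = z − H·x̄ = [-867808/63319]
step 2: S = H·P̄·Hᵀ + R = [32158430/63319]
step 2: K = P̄·Hᵀ·S⁻¹ = [-6024020/3215843; -14965848/16079215; 609921/32158430]
step 2: x' = x̄ + K·y = [77593479/3215843, 223090366/16079215, 38120439/16079215]
step 2: P' = (I − K·H)·P̄ = [4697601053/3215843 2858771392/3215843 397395925/3215843; 2858771392/3215843 8732652698/16079215 1164946217/16079215; 397395925/3215843 1164946217/16079215 480340441/32158430]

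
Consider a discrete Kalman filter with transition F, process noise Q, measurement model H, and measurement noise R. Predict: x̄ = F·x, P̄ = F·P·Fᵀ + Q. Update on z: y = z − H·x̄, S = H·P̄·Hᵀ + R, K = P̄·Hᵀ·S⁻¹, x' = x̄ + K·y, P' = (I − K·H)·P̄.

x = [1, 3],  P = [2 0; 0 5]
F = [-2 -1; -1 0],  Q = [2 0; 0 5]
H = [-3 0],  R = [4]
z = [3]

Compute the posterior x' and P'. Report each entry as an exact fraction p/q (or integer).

x̄ = F·x = [-5, -1]
P̄ = F·P·Fᵀ + Q = [15 4; 4 7]
y = z − H·x̄ = [-12]
S = H·P̄·Hᵀ + R = [139]
K = P̄·Hᵀ·S⁻¹ = [-45/139; -12/139]
x' = x̄ + K·y = [-155/139, 5/139]
P' = (I − K·H)·P̄ = [60/139 16/139; 16/139 829/139]

x' = [-155/139, 5/139]
P' = [60/139 16/139; 16/139 829/139]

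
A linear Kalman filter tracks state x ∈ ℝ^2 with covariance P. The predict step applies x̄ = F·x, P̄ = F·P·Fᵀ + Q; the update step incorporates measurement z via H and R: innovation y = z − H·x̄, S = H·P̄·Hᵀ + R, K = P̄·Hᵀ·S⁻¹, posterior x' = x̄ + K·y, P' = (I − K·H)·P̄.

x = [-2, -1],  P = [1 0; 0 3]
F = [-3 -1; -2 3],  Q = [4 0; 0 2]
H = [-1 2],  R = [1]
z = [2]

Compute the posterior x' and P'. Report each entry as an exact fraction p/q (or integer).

x̄ = F·x = [7, 1]
P̄ = F·P·Fᵀ + Q = [16 -3; -3 33]
y = z − H·x̄ = [7]
S = H·P̄·Hᵀ + R = [161]
K = P̄·Hᵀ·S⁻¹ = [-22/161; 3/7]
x' = x̄ + K·y = [139/23, 4]
P' = (I − K·H)·P̄ = [2092/161 45/7; 45/7 24/7]

x' = [139/23, 4]
P' = [2092/161 45/7; 45/7 24/7]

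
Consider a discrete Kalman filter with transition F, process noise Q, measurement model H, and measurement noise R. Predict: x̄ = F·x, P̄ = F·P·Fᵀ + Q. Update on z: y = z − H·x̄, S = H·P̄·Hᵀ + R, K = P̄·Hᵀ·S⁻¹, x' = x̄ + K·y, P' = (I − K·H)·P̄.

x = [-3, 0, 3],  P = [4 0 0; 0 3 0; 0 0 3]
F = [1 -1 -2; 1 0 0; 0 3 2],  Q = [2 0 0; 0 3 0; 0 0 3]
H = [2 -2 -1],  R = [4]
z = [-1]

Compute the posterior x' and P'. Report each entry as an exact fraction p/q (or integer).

x̄ = F·x = [-9, -3, 6]
P̄ = F·P·Fᵀ + Q = [21 4 -21; 4 7 0; -21 0 42]
y = z − H·x̄ = [17]
S = H·P̄·Hᵀ + R = [210]
K = P̄·Hᵀ·S⁻¹ = [11/42; -1/35; -2/5]
x' = x̄ + K·y = [-191/42, -122/35, -4/5]
P' = (I − K·H)·P̄ = [277/42 39/7 1; 39/7 239/35 -12/5; 1 -12/5 42/5]

x' = [-191/42, -122/35, -4/5]
P' = [277/42 39/7 1; 39/7 239/35 -12/5; 1 -12/5 42/5]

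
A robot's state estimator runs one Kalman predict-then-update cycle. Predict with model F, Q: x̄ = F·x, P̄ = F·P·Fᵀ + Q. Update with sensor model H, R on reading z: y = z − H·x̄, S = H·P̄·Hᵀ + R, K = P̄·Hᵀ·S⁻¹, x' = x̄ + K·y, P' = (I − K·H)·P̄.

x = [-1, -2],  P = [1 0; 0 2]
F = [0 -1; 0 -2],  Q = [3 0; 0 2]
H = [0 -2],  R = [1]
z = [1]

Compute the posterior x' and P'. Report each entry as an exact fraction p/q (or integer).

x' = [10/41, -16/41]
P' = [141/41 4/41; 4/41 10/41]

x̄ = F·x = [2, 4]
P̄ = F·P·Fᵀ + Q = [5 4; 4 10]
y = z − H·x̄ = [9]
S = H·P̄·Hᵀ + R = [41]
K = P̄·Hᵀ·S⁻¹ = [-8/41; -20/41]
x' = x̄ + K·y = [10/41, -16/41]
P' = (I − K·H)·P̄ = [141/41 4/41; 4/41 10/41]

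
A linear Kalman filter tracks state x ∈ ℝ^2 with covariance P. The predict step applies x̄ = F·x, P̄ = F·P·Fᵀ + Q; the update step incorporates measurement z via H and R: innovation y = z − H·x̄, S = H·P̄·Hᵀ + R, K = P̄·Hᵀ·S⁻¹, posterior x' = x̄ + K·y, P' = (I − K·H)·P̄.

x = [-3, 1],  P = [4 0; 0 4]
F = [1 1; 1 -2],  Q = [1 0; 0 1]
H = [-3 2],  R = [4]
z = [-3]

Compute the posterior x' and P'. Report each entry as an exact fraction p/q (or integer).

x' = [-67/31, -1031/217]
P' = [104/31 146/31; 146/31 1641/217]

x̄ = F·x = [-2, -5]
P̄ = F·P·Fᵀ + Q = [9 -4; -4 21]
y = z − H·x̄ = [1]
S = H·P̄·Hᵀ + R = [217]
K = P̄·Hᵀ·S⁻¹ = [-5/31; 54/217]
x' = x̄ + K·y = [-67/31, -1031/217]
P' = (I − K·H)·P̄ = [104/31 146/31; 146/31 1641/217]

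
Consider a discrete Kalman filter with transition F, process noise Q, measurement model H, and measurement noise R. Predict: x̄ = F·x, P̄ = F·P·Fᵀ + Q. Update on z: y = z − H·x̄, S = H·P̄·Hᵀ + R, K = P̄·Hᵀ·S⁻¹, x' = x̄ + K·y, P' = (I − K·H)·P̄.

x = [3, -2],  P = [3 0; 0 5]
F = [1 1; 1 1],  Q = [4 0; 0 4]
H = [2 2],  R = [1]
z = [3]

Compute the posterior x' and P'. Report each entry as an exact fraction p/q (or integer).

x' = [121/161, 121/161]
P' = [332/161 -312/161; -312/161 332/161]

x̄ = F·x = [1, 1]
P̄ = F·P·Fᵀ + Q = [12 8; 8 12]
y = z − H·x̄ = [-1]
S = H·P̄·Hᵀ + R = [161]
K = P̄·Hᵀ·S⁻¹ = [40/161; 40/161]
x' = x̄ + K·y = [121/161, 121/161]
P' = (I − K·H)·P̄ = [332/161 -312/161; -312/161 332/161]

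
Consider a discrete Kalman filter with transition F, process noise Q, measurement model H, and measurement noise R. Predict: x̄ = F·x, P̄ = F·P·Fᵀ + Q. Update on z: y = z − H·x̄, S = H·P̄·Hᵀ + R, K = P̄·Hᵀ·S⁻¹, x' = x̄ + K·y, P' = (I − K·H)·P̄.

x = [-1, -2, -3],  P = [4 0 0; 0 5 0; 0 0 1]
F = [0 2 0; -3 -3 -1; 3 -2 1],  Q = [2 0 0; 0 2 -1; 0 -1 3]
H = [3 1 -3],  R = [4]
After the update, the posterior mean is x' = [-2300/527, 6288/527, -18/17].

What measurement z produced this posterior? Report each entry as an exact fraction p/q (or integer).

z = [2]

x̄ = F·x = [-4, 12, -2]
P̄ = F·P·Fᵀ + Q = [22 -30 -20; -30 84 -8; -20 -8 60]
S = H·P̄·Hᵀ + R = [1054]
K = P̄·Hᵀ·S⁻¹ = [48/527; 9/527; -4/17]
x' − x̄ = [-192/527, -36/527, 16/17] = K·y
y = (KᵀK)⁻¹·Kᵀ·(x' − x̄) = [-4]
z = y + H·x̄ = [-4] + [6] = [2]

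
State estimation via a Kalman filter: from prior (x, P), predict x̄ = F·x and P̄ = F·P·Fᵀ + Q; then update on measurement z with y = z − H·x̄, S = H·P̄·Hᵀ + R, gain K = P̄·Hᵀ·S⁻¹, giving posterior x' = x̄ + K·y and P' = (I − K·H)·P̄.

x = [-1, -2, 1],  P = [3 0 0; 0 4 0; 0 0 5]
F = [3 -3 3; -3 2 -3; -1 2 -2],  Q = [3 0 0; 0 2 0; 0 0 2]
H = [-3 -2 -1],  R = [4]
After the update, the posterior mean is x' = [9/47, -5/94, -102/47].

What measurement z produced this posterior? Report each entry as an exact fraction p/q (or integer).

x̄ = F·x = [6, -4, -5]
P̄ = F·P·Fᵀ + Q = [111 -96 -63; -96 90 55; -63 55 41]
S = H·P̄·Hᵀ + R = [94]
K = P̄·Hᵀ·S⁻¹ = [-39/47; 53/94; 19/47]
x' − x̄ = [-273/47, 371/94, 133/47] = K·y
y = (KᵀK)⁻¹·Kᵀ·(x' − x̄) = [7]
z = y + H·x̄ = [7] + [-5] = [2]

z = [2]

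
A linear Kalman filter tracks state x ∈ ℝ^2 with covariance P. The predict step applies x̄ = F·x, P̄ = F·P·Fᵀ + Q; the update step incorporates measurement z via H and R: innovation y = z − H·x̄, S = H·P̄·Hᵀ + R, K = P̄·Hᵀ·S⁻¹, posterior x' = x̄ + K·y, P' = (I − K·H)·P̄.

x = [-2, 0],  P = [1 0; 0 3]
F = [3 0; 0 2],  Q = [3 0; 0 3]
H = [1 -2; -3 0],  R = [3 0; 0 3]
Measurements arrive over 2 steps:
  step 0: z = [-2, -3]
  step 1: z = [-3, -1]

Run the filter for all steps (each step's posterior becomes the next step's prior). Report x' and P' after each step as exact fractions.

step 0: x' = [622/781, 1040/781], P' = [252/781 120/781; 120/781 615/781]
step 1: x' = [60014/132367, 237878/132367], P' = [41535/132367 19182/132367; 19182/132367 97113/132367]

step 0: x̄ = F·x = [-6, 0]
step 0: P̄ = F·P·Fᵀ + Q = [12 0; 0 15]
step 0: y = z − H·x̄ = [4, -21]
step 0: S = H·P̄·Hᵀ + R = [75 -36; -36 111]
step 0: K = P̄·Hᵀ·S⁻¹ = [4/781 -252/781; -370/781 -120/781]
step 0: x' = x̄ + K·y = [622/781, 1040/781]
step 0: P' = (I − K·H)·P̄ = [252/781 120/781; 120/781 615/781]
step 1: x̄ = F·x = [1866/781, 2080/781]
step 1: P̄ = F·P·Fᵀ + Q = [4611/781 720/781; 720/781 4803/781]
step 1: y = z − H·x̄ = [-49/781, 4817/781]
step 1: S = H·P̄·Hᵀ + R = [23286/781 -9513/781; -9513/781 43842/781]
step 1: K = P̄·Hᵀ·S⁻¹ = [1057/132367 -41535/132367; -58348/132367 -19182/132367]
step 1: x' = x̄ + K·y = [60014/132367, 237878/132367]
step 1: P' = (I − K·H)·P̄ = [41535/132367 19182/132367; 19182/132367 97113/132367]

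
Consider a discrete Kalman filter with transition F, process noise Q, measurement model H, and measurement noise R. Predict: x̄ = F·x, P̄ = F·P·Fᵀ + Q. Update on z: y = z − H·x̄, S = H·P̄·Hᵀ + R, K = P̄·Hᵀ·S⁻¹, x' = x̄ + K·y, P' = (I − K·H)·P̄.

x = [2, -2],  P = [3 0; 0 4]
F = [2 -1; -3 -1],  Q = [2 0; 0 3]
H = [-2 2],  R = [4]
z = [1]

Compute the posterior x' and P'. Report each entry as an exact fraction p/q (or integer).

x̄ = F·x = [6, -4]
P̄ = F·P·Fᵀ + Q = [18 -14; -14 34]
y = z − H·x̄ = [21]
S = H·P̄·Hᵀ + R = [324]
K = P̄·Hᵀ·S⁻¹ = [-16/81; 8/27]
x' = x̄ + K·y = [50/27, 20/9]
P' = (I − K·H)·P̄ = [434/81 134/27; 134/27 50/9]

x' = [50/27, 20/9]
P' = [434/81 134/27; 134/27 50/9]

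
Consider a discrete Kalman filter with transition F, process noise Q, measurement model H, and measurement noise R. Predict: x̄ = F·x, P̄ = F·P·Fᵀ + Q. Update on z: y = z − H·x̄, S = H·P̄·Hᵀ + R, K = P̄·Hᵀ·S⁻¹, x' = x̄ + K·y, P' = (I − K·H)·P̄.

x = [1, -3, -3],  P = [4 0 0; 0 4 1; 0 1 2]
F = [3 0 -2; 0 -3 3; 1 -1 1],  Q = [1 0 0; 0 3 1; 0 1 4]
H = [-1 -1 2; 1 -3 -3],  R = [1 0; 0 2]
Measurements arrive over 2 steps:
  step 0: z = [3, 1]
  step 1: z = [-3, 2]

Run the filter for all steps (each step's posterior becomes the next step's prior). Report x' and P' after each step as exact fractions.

step 0: x̄ = F·x = [9, 0, 1]
step 0: P̄ = F·P·Fᵀ + Q = [45 -6 10; -6 39 13; 10 13 12]
step 0: y = z − H·x̄ = [10, -5]
step 0: S = H·P̄·Hᵀ + R = [29 -1; -1 716]
step 0: K = P̄·Hᵀ·S⁻¹ = [-13571/20763 938/20763; -5174/20763 -4705/20763; 217/6921 -628/6921]
step 0: x' = x̄ + K·y = [1721/769, -1045/769, 1359/769]
step 0: P' = (I − K·H)·P̄ = [645532/20763 -67619/20763 94057/6921; -67619/20763 11329/20763 -10244/6921; 94057/6921 -10244/6921 14005/2307]
step 1: x̄ = F·x = [2445/769, 7212/769, 4125/769]
step 1: P̄ = F·P·Fᵀ + Q = [327631/2307 245272/2307 234230/2307; 245272/2307 205759/2307 185183/2307; 234230/2307 185183/2307 180778/2307]
step 1: y = z − H·x̄ = [-900/769, 33104/769]
step 1: S = H·P̄·Hᵀ + R = [71701/2307 311123/2307; 311123/2307 4267360/2307]
step 1: K = P̄·Hᵀ·S⁻¹ = [-3336905/6974641 -1572346/6974641; -1418782/5333549 -1055861/5333549; 9451957/90670333 -19039506/90670333]
step 1: x' = x̄ + K·y = [-41605631/6974641, 6227876/5333549, -344311371/90670333]
step 1: P' = (I − K·H)·P̄ = [82320058/6974641 -431503/410273 35823801/6974641; -431503/410273 1565481/5333549 -2731420/5333549; 35823801/6974641 -2731420/5333549 214363615/90670333]

step 0: x' = [1721/769, -1045/769, 1359/769], P' = [645532/20763 -67619/20763 94057/6921; -67619/20763 11329/20763 -10244/6921; 94057/6921 -10244/6921 14005/2307]
step 1: x' = [-41605631/6974641, 6227876/5333549, -344311371/90670333], P' = [82320058/6974641 -431503/410273 35823801/6974641; -431503/410273 1565481/5333549 -2731420/5333549; 35823801/6974641 -2731420/5333549 214363615/90670333]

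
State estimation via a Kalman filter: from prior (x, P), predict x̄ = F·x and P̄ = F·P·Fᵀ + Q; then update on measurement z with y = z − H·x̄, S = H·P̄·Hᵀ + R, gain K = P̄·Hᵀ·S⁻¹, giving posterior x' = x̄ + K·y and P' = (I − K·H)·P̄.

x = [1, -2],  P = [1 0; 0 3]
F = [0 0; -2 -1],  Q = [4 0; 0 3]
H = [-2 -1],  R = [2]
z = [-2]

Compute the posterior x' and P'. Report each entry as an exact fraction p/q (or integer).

x̄ = F·x = [0, 0]
P̄ = F·P·Fᵀ + Q = [4 0; 0 10]
y = z − H·x̄ = [-2]
S = H·P̄·Hᵀ + R = [28]
K = P̄·Hᵀ·S⁻¹ = [-2/7; -5/14]
x' = x̄ + K·y = [4/7, 5/7]
P' = (I − K·H)·P̄ = [12/7 -20/7; -20/7 45/7]

x' = [4/7, 5/7]
P' = [12/7 -20/7; -20/7 45/7]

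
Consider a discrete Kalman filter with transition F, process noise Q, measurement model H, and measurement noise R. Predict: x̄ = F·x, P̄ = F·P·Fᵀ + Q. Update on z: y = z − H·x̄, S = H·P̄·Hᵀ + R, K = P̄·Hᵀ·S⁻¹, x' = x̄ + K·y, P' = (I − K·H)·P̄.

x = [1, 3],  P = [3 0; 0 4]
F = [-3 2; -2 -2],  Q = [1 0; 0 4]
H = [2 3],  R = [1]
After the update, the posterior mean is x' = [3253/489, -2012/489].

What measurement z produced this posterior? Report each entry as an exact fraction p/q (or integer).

x̄ = F·x = [3, -8]
P̄ = F·P·Fᵀ + Q = [44 2; 2 32]
S = H·P̄·Hᵀ + R = [489]
K = P̄·Hᵀ·S⁻¹ = [94/489; 100/489]
x' − x̄ = [1786/489, 1900/489] = K·y
y = (KᵀK)⁻¹·Kᵀ·(x' − x̄) = [19]
z = y + H·x̄ = [19] + [-18] = [1]

z = [1]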